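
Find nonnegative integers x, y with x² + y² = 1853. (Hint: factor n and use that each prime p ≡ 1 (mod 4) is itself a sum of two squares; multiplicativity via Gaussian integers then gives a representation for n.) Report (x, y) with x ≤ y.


Step 1: Factor n = 1853 = 17 · 109.
Step 2: Check the mod-4 condition on each prime factor: 17 ≡ 1 (mod 4), exponent 1; 109 ≡ 1 (mod 4), exponent 1.
All primes ≡ 3 (mod 4) appear to even exponent (or don't appear), so by the two-squares theorem n IS expressible as a sum of two squares.
Step 3: Build a representation. Here n = 17 · 109 is a product of primes ≡ 1 (mod 4). Each prime p ≡ 1 (mod 4) is itself a sum of two squares; find a² by testing p − a² for a perfect square:
  17: 17 − 1² = 16 = 4² ⇒ 17 = 1² + 4².
  109: 109 − 1² = 108, 109 − 2² = 105, 109 − 3² = 100 = 10² ⇒ 109 = 3² + 10².
  Combine using the Brahmagupta–Fibonacci identity (a² + b²)(c² + d²) = (ac − bd)² + (ad + bc)² = (ac + bd)² + (ad − bc)²:
  17 · 109 = 1853: from (1² + 4²)(3² + 10²), take (1·3 − 4·10, 1·10 + 4·3) = (3 − 40, 10 + 12) = (-37, 22); dropping signs (only squares matter) gives (37, 22); check 37² + 22² = 1369 + 484 = 1853 ✓.
Step 4: Order so x ≤ y and verify: 22² + 37² = 484 + 1369 = 1853 = n. ✓

n = 1853 = 22² + 37² (one valid representation with x ≤ y).


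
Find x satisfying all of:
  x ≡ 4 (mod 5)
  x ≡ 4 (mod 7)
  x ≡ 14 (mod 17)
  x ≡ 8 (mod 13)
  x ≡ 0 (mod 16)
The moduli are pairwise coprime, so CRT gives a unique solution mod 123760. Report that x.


Product of moduli M = 5 · 7 · 17 · 13 · 16 = 123760.
Merge one congruence at a time:
  Start: x ≡ 4 (mod 5).
  Combine with x ≡ 4 (mod 7); new modulus lcm = 35.
    Write x = 4 + 5·t and substitute into x ≡ 4 (mod 7): 5·t ≡ 4 − 4 = 0 (mod 7).
    The inverse of 5 mod 7 is 3 (since 5·3 = 15 = 2·7 + 1), so t ≡ 3·0 = 0 ≡ 0 (mod 7).
    Then x = 4 + 5·0 = 4, valid modulo lcm(5, 7) = 35: x ≡ 4 (mod 35).
  Combine with x ≡ 14 (mod 17); new modulus lcm = 595.
    Write x = 4 + 35·t and substitute into x ≡ 14 (mod 17): 35·t ≡ 14 − 4 = 10 (mod 17).
    Reduce coefficients mod 17: 1·t ≡ 10 (mod 17).
    So t ≡ 10 (mod 17).
    Then x = 4 + 35·10 = 354, valid modulo lcm(35, 17) = 595: x ≡ 354 (mod 595).
  Combine with x ≡ 8 (mod 13); new modulus lcm = 7735.
    Write x = 354 + 595·t and substitute into x ≡ 8 (mod 13): 595·t ≡ 8 − 354 = -346 (mod 13).
    Reduce coefficients mod 13: 10·t ≡ 5 (mod 13).
    The inverse of 10 mod 13 is 4 (since 10·4 = 40 = 3·13 + 1), so t ≡ 4·5 = 20 ≡ 7 (mod 13).
    Then x = 354 + 595·7 = 4519, valid modulo lcm(595, 13) = 7735: x ≡ 4519 (mod 7735).
  Combine with x ≡ 0 (mod 16); new modulus lcm = 123760.
    Write x = 4519 + 7735·t and substitute into x ≡ 0 (mod 16): 7735·t ≡ 0 − 4519 = -4519 (mod 16).
    Reduce coefficients mod 16: 7·t ≡ 9 (mod 16).
    The inverse of 7 mod 16 is 7 (since 7·7 = 49 = 3·16 + 1), so t ≡ 7·9 = 63 ≡ 15 (mod 16).
    Then x = 4519 + 7735·15 = 120544, valid modulo lcm(7735, 16) = 123760: x ≡ 120544 (mod 123760).
Verify against each original: 120544 mod 5 = 4, 120544 mod 7 = 4, 120544 mod 17 = 14, 120544 mod 13 = 8, 120544 mod 16 = 0.

x ≡ 120544 (mod 123760).


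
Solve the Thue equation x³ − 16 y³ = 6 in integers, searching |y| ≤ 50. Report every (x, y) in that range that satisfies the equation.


The equation is x³ - 16y³ = 6. For fixed y, x³ = 16·y³ + 6, so a solution requires the RHS to be a perfect cube.
Strategy: iterate y from -50 to 50, compute RHS = 16·y³ + 6, and check whether it is a (positive or negative) perfect cube.
Check small values of y:
  y = 0: RHS = 6 is not a perfect cube.
  y = 1: RHS = 22 is not a perfect cube.
  y = -1: RHS = -10 is not a perfect cube.
  y = 2: RHS = 134 is not a perfect cube.
  y = -2: RHS = -122 is not a perfect cube.
  y = 3: RHS = 438 is not a perfect cube.
  y = -3: RHS = -426 is not a perfect cube.
Continuing the search up to |y| = 50 finds no solutions either.
No (x, y) in the scanned range satisfies the equation.

No integer solutions with |y| ≤ 50.


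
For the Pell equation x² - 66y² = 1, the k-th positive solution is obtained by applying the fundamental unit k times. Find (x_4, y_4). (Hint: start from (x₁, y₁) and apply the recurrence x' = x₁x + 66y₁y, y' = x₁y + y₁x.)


Step 1: Find the fundamental solution (x₁, y₁) of x² - 66y² = 1.
  Expand √66 as a continued fraction. a₀ = ⌊√66⌋ = 8; iterate m_{k+1} = d_k·a_k − m_k, d_{k+1} = (66 − m_{k+1}²)/d_k, a_{k+1} = ⌊(a₀ + m_{k+1})/d_{k+1}⌋ (starting m₀ = 0, d₀ = 1), with convergents p_k = a_k·p_{k-1} + p_{k-2}, q_k = a_k·q_{k-1} + q_{k-2} (p₋₁ = 1, q₋₁ = 0):
  k = 0: a₀ = 8; p₀/q₀ = 8/1; p₀² − 66·q₀² = 64 − 66 = -2.
  k = 1: m = 8, d = 2, a = ⌊(8 + 8)/2⌋ = 8; p/q = (8·8 + 1)/(8·1 + 0) = 65/8; p² − 66·q² = 4225 − 4224 = 1.
  The first convergent with p² − 66·q² = 1 gives the fundamental solution (x₁, y₁) = (65, 8).
Step 2: Apply the recurrence (x_{n+1}, y_{n+1}) = (x₁x_n + 66y₁y_n, x₁y_n + y₁x_n) repeatedly.
  From (x_1, y_1) = (65, 8): x_2 = 65·65 + 66·8·8 = 8449; y_2 = 65·8 + 8·65 = 1040.
  From (x_2, y_2) = (8449, 1040): x_3 = 65·8449 + 66·8·1040 = 1098305; y_3 = 65·1040 + 8·8449 = 135192.
  From (x_3, y_3) = (1098305, 135192): x_4 = 65·1098305 + 66·8·135192 = 142771201; y_4 = 65·135192 + 8·1098305 = 17573920.
Step 3: Verify x_4² - 66·y_4² = 20383615834982401 - 20383615834982400 = 1 (should be 1). ✓

(x_1, y_1) = (65, 8); (x_4, y_4) = (142771201, 17573920).


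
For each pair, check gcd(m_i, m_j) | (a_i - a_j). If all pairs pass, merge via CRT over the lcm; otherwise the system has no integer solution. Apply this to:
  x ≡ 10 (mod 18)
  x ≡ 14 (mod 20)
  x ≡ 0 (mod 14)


Moduli 18, 20, 14 are not pairwise coprime, so CRT works modulo lcm(m_i) when all pairwise compatibility conditions hold.
Pairwise compatibility: gcd(m_i, m_j) must divide a_i - a_j for every pair.
Merge one congruence at a time:
  Start: x ≡ 10 (mod 18).
  Combine with x ≡ 14 (mod 20): gcd(18, 20) = 2; 14 - 10 = 4, which IS divisible by 2, so compatible.
    Write x = 10 + 18·t and substitute into x ≡ 14 (mod 20): 18·t ≡ 14 − 10 = 4 (mod 20).
    Divide the congruence (and modulus) by g = 2: 9·t ≡ 2 (mod 10).
    The inverse of 9 mod 10 is 9 (since 9·9 = 81 = 8·10 + 1), so t ≡ 9·2 = 18 ≡ 8 (mod 10).
    Then x = 10 + 18·8 = 154, valid modulo lcm(18, 20) = 180: x ≡ 154 (mod 180).
  Combine with x ≡ 0 (mod 14): gcd(180, 14) = 2; 0 - 154 = -154, which IS divisible by 2, so compatible.
    Write x = 154 + 180·t and substitute into x ≡ 0 (mod 14): 180·t ≡ 0 − 154 = -154 (mod 14).
    Divide the congruence (and modulus) by g = 2: 90·t ≡ -77 (mod 7).
    Reduce coefficients mod 7: 6·t ≡ 0 (mod 7).
    The inverse of 6 mod 7 is 6 (since 6·6 = 36 = 5·7 + 1), so t ≡ 6·0 = 0 ≡ 0 (mod 7).
    Then x = 154 + 180·0 = 154, valid modulo lcm(180, 14) = 1260: x ≡ 154 (mod 1260).
Verify: 154 mod 18 = 10, 154 mod 20 = 14, 154 mod 14 = 0.

x ≡ 154 (mod 1260).


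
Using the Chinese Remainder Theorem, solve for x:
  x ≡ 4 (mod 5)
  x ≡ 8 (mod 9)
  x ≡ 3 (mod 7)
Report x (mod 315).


Moduli 5, 9, 7 are pairwise coprime; by CRT there is a unique solution modulo M = 5 · 9 · 7 = 315.
Solve pairwise, accumulating the modulus:
  Start with x ≡ 4 (mod 5).
  Combine with x ≡ 8 (mod 9): since gcd(5, 9) = 1, we get a unique residue mod 45.
    Write x = 4 + 5·t and substitute into x ≡ 8 (mod 9): 5·t ≡ 8 − 4 = 4 (mod 9).
    The inverse of 5 mod 9 is 2 (since 5·2 = 10 = 1·9 + 1), so t ≡ 2·4 = 8 ≡ 8 (mod 9).
    Then x = 4 + 5·8 = 44, valid modulo lcm(5, 9) = 45: x ≡ 44 (mod 45).
  Combine with x ≡ 3 (mod 7): since gcd(45, 7) = 1, we get a unique residue mod 315.
    Write x = 44 + 45·t and substitute into x ≡ 3 (mod 7): 45·t ≡ 3 − 44 = -41 (mod 7).
    Reduce coefficients mod 7: 3·t ≡ 1 (mod 7).
    The inverse of 3 mod 7 is 5 (since 3·5 = 15 = 2·7 + 1), so t ≡ 5·1 = 5 ≡ 5 (mod 7).
    Then x = 44 + 45·5 = 269, valid modulo lcm(45, 7) = 315: x ≡ 269 (mod 315).
Verify: 269 mod 5 = 4 ✓, 269 mod 9 = 8 ✓, 269 mod 7 = 3 ✓.

x ≡ 269 (mod 315).


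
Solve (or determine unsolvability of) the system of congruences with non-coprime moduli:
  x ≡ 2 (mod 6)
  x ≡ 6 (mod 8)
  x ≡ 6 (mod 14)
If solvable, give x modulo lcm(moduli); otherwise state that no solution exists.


Moduli 6, 8, 14 are not pairwise coprime, so CRT works modulo lcm(m_i) when all pairwise compatibility conditions hold.
Pairwise compatibility: gcd(m_i, m_j) must divide a_i - a_j for every pair.
Merge one congruence at a time:
  Start: x ≡ 2 (mod 6).
  Combine with x ≡ 6 (mod 8): gcd(6, 8) = 2; 6 - 2 = 4, which IS divisible by 2, so compatible.
    Write x = 2 + 6·t and substitute into x ≡ 6 (mod 8): 6·t ≡ 6 − 2 = 4 (mod 8).
    Divide the congruence (and modulus) by g = 2: 3·t ≡ 2 (mod 4).
    The inverse of 3 mod 4 is 3 (since 3·3 = 9 = 2·4 + 1), so t ≡ 3·2 = 6 ≡ 2 (mod 4).
    Then x = 2 + 6·2 = 14, valid modulo lcm(6, 8) = 24: x ≡ 14 (mod 24).
  Combine with x ≡ 6 (mod 14): gcd(24, 14) = 2; 6 - 14 = -8, which IS divisible by 2, so compatible.
    Write x = 14 + 24·t and substitute into x ≡ 6 (mod 14): 24·t ≡ 6 − 14 = -8 (mod 14).
    Divide the congruence (and modulus) by g = 2: 12·t ≡ -4 (mod 7).
    Reduce coefficients mod 7: 5·t ≡ 3 (mod 7).
    The inverse of 5 mod 7 is 3 (since 5·3 = 15 = 2·7 + 1), so t ≡ 3·3 = 9 ≡ 2 (mod 7).
    Then x = 14 + 24·2 = 62, valid modulo lcm(24, 14) = 168: x ≡ 62 (mod 168).
Verify: 62 mod 6 = 2, 62 mod 8 = 6, 62 mod 14 = 6.

x ≡ 62 (mod 168).


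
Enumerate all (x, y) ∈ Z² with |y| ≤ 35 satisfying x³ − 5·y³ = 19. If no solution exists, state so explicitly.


The equation is x³ - 5y³ = 19. For fixed y, x³ = 5·y³ + 19, so a solution requires the RHS to be a perfect cube.
Strategy: iterate y from -35 to 35, compute RHS = 5·y³ + 19, and check whether it is a (positive or negative) perfect cube.
Check small values of y:
  y = 0: RHS = 19 is not a perfect cube.
  y = 1: RHS = 24 is not a perfect cube.
  y = -1: RHS = 14 is not a perfect cube.
  y = 2: RHS = 59 is not a perfect cube.
  y = -2: RHS = -21 is not a perfect cube.
  y = 3: RHS = 154 is not a perfect cube.
  y = -3: RHS = -116 is not a perfect cube.
Continuing the search up to |y| = 35 finds no solutions either.
No (x, y) in the scanned range satisfies the equation.

No integer solutions with |y| ≤ 35.


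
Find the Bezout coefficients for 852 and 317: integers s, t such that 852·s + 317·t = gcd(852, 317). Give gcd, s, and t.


Euclidean algorithm on (852, 317) — divide until remainder is 0:
  852 = 2 · 317 + 218
  317 = 1 · 218 + 99
  218 = 2 · 99 + 20
  99 = 4 · 20 + 19
  20 = 1 · 19 + 1
  19 = 19 · 1 + 0
gcd(852, 317) = 1.
Track Bezout coefficients alongside the remainders: start with r₀ = 852 = a·1 + b·0 (s = 1, t = 0) and r₁ = 317 = a·0 + b·1 (s = 0, t = 1); each new remainder r_{k+1} = r_{k-1} − q_k·r_k inherits s_{k+1} = s_{k-1} − q_k·s_k, t_{k+1} = t_{k-1} − q_k·t_k, so r_k = a·s_k + b·t_k at every step:
  q = 2: r = 218, s = 1 − 2·0 = 1, t = 0 − 2·1 = -2  (check: 852·1 + 317·(-2) = 218)
  q = 1: r = 99, s = 0 − 1·1 = -1, t = 1 − 1·(-2) = 3  (check: 852·(-1) + 317·3 = 99)
  q = 2: r = 20, s = 1 − 2·(-1) = 3, t = -2 − 2·3 = -8  (check: 852·3 + 317·(-8) = 20)
  q = 4: r = 19, s = -1 − 4·3 = -13, t = 3 − 4·(-8) = 35  (check: 852·(-13) + 317·35 = 19)
  q = 1: r = 1, s = 3 − 1·(-13) = 16, t = -8 − 1·35 = -43  (check: 852·16 + 317·(-43) = 1)
The row with r = 1 (the gcd) gives the Bezout coefficients s = 16, t = -43.
Result: 852 · (16) + 317 · (-43) = 1.

gcd(852, 317) = 1; s = 16, t = -43 (check: 852·16 + 317·(-43) = 1).


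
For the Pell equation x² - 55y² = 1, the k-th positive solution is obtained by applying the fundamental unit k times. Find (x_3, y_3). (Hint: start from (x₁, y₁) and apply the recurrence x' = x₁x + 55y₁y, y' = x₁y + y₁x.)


Step 1: Find the fundamental solution (x₁, y₁) of x² - 55y² = 1.
  Expand √55 as a continued fraction. a₀ = ⌊√55⌋ = 7; iterate m_{k+1} = d_k·a_k − m_k, d_{k+1} = (55 − m_{k+1}²)/d_k, a_{k+1} = ⌊(a₀ + m_{k+1})/d_{k+1}⌋ (starting m₀ = 0, d₀ = 1), with convergents p_k = a_k·p_{k-1} + p_{k-2}, q_k = a_k·q_{k-1} + q_{k-2} (p₋₁ = 1, q₋₁ = 0):
  k = 0: a₀ = 7; p₀/q₀ = 7/1; p₀² − 55·q₀² = 49 − 55 = -6.
  k = 1: m = 7, d = 6, a = ⌊(7 + 7)/6⌋ = 2; p/q = (2·7 + 1)/(2·1 + 0) = 15/2; p² − 55·q² = 225 − 220 = 5.
  k = 2: m = 5, d = 5, a = ⌊(7 + 5)/5⌋ = 2; p/q = (2·15 + 7)/(2·2 + 1) = 37/5; p² − 55·q² = 1369 − 1375 = -6.
  k = 3: m = 5, d = 6, a = ⌊(7 + 5)/6⌋ = 2; p/q = (2·37 + 15)/(2·5 + 2) = 89/12; p² − 55·q² = 7921 − 7920 = 1.
  The first convergent with p² − 55·q² = 1 gives the fundamental solution (x₁, y₁) = (89, 12).
Step 2: Apply the recurrence (x_{n+1}, y_{n+1}) = (x₁x_n + 55y₁y_n, x₁y_n + y₁x_n) repeatedly.
  From (x_1, y_1) = (89, 12): x_2 = 89·89 + 55·12·12 = 15841; y_2 = 89·12 + 12·89 = 2136.
  From (x_2, y_2) = (15841, 2136): x_3 = 89·15841 + 55·12·2136 = 2819609; y_3 = 89·2136 + 12·15841 = 380196.
Step 3: Verify x_3² - 55·y_3² = 7950194912881 - 7950194912880 = 1 (should be 1). ✓

(x_1, y_1) = (89, 12); (x_3, y_3) = (2819609, 380196).


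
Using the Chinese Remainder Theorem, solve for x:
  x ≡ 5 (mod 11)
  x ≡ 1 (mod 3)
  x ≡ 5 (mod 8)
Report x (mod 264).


Moduli 11, 3, 8 are pairwise coprime; by CRT there is a unique solution modulo M = 11 · 3 · 8 = 264.
Solve pairwise, accumulating the modulus:
  Start with x ≡ 5 (mod 11).
  Combine with x ≡ 1 (mod 3): since gcd(11, 3) = 1, we get a unique residue mod 33.
    Write x = 5 + 11·t and substitute into x ≡ 1 (mod 3): 11·t ≡ 1 − 5 = -4 (mod 3).
    Reduce coefficients mod 3: 2·t ≡ 2 (mod 3).
    The inverse of 2 mod 3 is 2 (since 2·2 = 4 = 1·3 + 1), so t ≡ 2·2 = 4 ≡ 1 (mod 3).
    Then x = 5 + 11·1 = 16, valid modulo lcm(11, 3) = 33: x ≡ 16 (mod 33).
  Combine with x ≡ 5 (mod 8): since gcd(33, 8) = 1, we get a unique residue mod 264.
    Write x = 16 + 33·t and substitute into x ≡ 5 (mod 8): 33·t ≡ 5 − 16 = -11 (mod 8).
    Reduce coefficients mod 8: 1·t ≡ 5 (mod 8).
    So t ≡ 5 (mod 8).
    Then x = 16 + 33·5 = 181, valid modulo lcm(33, 8) = 264: x ≡ 181 (mod 264).
Verify: 181 mod 11 = 5 ✓, 181 mod 3 = 1 ✓, 181 mod 8 = 5 ✓.

x ≡ 181 (mod 264).


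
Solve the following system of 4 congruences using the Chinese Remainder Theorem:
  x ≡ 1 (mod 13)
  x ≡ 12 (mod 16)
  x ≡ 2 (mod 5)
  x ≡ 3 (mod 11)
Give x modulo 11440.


Product of moduli M = 13 · 16 · 5 · 11 = 11440.
Merge one congruence at a time:
  Start: x ≡ 1 (mod 13).
  Combine with x ≡ 12 (mod 16); new modulus lcm = 208.
    Write x = 1 + 13·t and substitute into x ≡ 12 (mod 16): 13·t ≡ 12 − 1 = 11 (mod 16).
    The inverse of 13 mod 16 is 5 (since 13·5 = 65 = 4·16 + 1), so t ≡ 5·11 = 55 ≡ 7 (mod 16).
    Then x = 1 + 13·7 = 92, valid modulo lcm(13, 16) = 208: x ≡ 92 (mod 208).
  Combine with x ≡ 2 (mod 5); new modulus lcm = 1040.
    Write x = 92 + 208·t and substitute into x ≡ 2 (mod 5): 208·t ≡ 2 − 92 = -90 (mod 5).
    Reduce coefficients mod 5: 3·t ≡ 0 (mod 5).
    The inverse of 3 mod 5 is 2 (since 3·2 = 6 = 1·5 + 1), so t ≡ 2·0 = 0 ≡ 0 (mod 5).
    Then x = 92 + 208·0 = 92, valid modulo lcm(208, 5) = 1040: x ≡ 92 (mod 1040).
  Combine with x ≡ 3 (mod 11); new modulus lcm = 11440.
    Write x = 92 + 1040·t and substitute into x ≡ 3 (mod 11): 1040·t ≡ 3 − 92 = -89 (mod 11).
    Reduce coefficients mod 11: 6·t ≡ 10 (mod 11).
    The inverse of 6 mod 11 is 2 (since 6·2 = 12 = 1·11 + 1), so t ≡ 2·10 = 20 ≡ 9 (mod 11).
    Then x = 92 + 1040·9 = 9452, valid modulo lcm(1040, 11) = 11440: x ≡ 9452 (mod 11440).
Verify against each original: 9452 mod 13 = 1, 9452 mod 16 = 12, 9452 mod 5 = 2, 9452 mod 11 = 3.

x ≡ 9452 (mod 11440).


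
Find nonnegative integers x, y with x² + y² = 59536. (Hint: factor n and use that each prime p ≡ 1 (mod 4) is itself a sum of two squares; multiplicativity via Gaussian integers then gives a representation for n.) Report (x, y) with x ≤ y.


Step 1: Factor n = 59536 = 2^4 · 61^2.
Step 2: Check the mod-4 condition on each prime factor: 2 = 2 (special); 61 ≡ 1 (mod 4), exponent 2.
All primes ≡ 3 (mod 4) appear to even exponent (or don't appear), so by the two-squares theorem n IS expressible as a sum of two squares.
Step 3: Build a representation. Group n = k² · m with k = 4 and m = 61 · 61 = 3721 (a product of primes ≡ 1 (mod 4)); a representation of m scales to one of n via (k·x)² + (k·y)² = k²(x² + y²). Each prime p ≡ 1 (mod 4) is itself a sum of two squares; find a² by testing p − a² for a perfect square:
  61: 61 − 1² = 60, 61 − 2² = 57, 61 − 3² = 52, 61 − 4² = 45, 61 − 5² = 36 = 6² ⇒ 61 = 5² + 6².
  Combine using the Brahmagupta–Fibonacci identity (a² + b²)(c² + d²) = (ac − bd)² + (ad + bc)² = (ac + bd)² + (ad − bc)²:
  61 · 61 = 3721: from (5² + 6²)(5² + 6²), take (5·5 − 6·6, 5·6 + 6·5) = (25 − 36, 30 + 30) = (-11, 60); dropping signs (only squares matter) gives (11, 60); check 11² + 60² = 121 + 3600 = 3721 ✓.
  Scale by k = 4: (4·11, 4·60) = (44, 240).
Step 4: Order so x ≤ y and verify: 44² + 240² = 1936 + 57600 = 59536 = n. ✓

n = 59536 = 44² + 240² (one valid representation with x ≤ y).


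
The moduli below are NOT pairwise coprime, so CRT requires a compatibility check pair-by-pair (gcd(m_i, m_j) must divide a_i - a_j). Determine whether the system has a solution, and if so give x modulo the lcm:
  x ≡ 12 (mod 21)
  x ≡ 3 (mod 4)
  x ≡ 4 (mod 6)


Moduli 21, 4, 6 are not pairwise coprime, so CRT works modulo lcm(m_i) when all pairwise compatibility conditions hold.
Pairwise compatibility: gcd(m_i, m_j) must divide a_i - a_j for every pair.
Merge one congruence at a time:
  Start: x ≡ 12 (mod 21).
  Combine with x ≡ 3 (mod 4): gcd(21, 4) = 1; 3 - 12 = -9, which IS divisible by 1, so compatible.
    Write x = 12 + 21·t and substitute into x ≡ 3 (mod 4): 21·t ≡ 3 − 12 = -9 (mod 4).
    Reduce coefficients mod 4: 1·t ≡ 3 (mod 4).
    So t ≡ 3 (mod 4).
    Then x = 12 + 21·3 = 75, valid modulo lcm(21, 4) = 84: x ≡ 75 (mod 84).
  Combine with x ≡ 4 (mod 6): gcd(84, 6) = 6, and 4 - 75 = -71 is NOT divisible by 6.
    ⇒ system is inconsistent (no integer solution).

No solution (the system is inconsistent).


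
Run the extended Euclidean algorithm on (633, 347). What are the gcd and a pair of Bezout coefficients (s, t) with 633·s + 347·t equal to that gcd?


Euclidean algorithm on (633, 347) — divide until remainder is 0:
  633 = 1 · 347 + 286
  347 = 1 · 286 + 61
  286 = 4 · 61 + 42
  61 = 1 · 42 + 19
  42 = 2 · 19 + 4
  19 = 4 · 4 + 3
  4 = 1 · 3 + 1
  3 = 3 · 1 + 0
gcd(633, 347) = 1.
Track Bezout coefficients alongside the remainders: start with r₀ = 633 = a·1 + b·0 (s = 1, t = 0) and r₁ = 347 = a·0 + b·1 (s = 0, t = 1); each new remainder r_{k+1} = r_{k-1} − q_k·r_k inherits s_{k+1} = s_{k-1} − q_k·s_k, t_{k+1} = t_{k-1} − q_k·t_k, so r_k = a·s_k + b·t_k at every step:
  q = 1: r = 286, s = 1 − 1·0 = 1, t = 0 − 1·1 = -1  (check: 633·1 + 347·(-1) = 286)
  q = 1: r = 61, s = 0 − 1·1 = -1, t = 1 − 1·(-1) = 2  (check: 633·(-1) + 347·2 = 61)
  q = 4: r = 42, s = 1 − 4·(-1) = 5, t = -1 − 4·2 = -9  (check: 633·5 + 347·(-9) = 42)
  q = 1: r = 19, s = -1 − 1·5 = -6, t = 2 − 1·(-9) = 11  (check: 633·(-6) + 347·11 = 19)
  q = 2: r = 4, s = 5 − 2·(-6) = 17, t = -9 − 2·11 = -31  (check: 633·17 + 347·(-31) = 4)
  q = 4: r = 3, s = -6 − 4·17 = -74, t = 11 − 4·(-31) = 135  (check: 633·(-74) + 347·135 = 3)
  q = 1: r = 1, s = 17 − 1·(-74) = 91, t = -31 − 1·135 = -166  (check: 633·91 + 347·(-166) = 1)
The row with r = 1 (the gcd) gives the Bezout coefficients s = 91, t = -166.
Result: 633 · (91) + 347 · (-166) = 1.

gcd(633, 347) = 1; s = 91, t = -166 (check: 633·91 + 347·(-166) = 1).


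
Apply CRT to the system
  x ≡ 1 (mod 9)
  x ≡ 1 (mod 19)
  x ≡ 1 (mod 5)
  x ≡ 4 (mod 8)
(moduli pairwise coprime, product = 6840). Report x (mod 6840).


Product of moduli M = 9 · 19 · 5 · 8 = 6840.
Merge one congruence at a time:
  Start: x ≡ 1 (mod 9).
  Combine with x ≡ 1 (mod 19); new modulus lcm = 171.
    Write x = 1 + 9·t and substitute into x ≡ 1 (mod 19): 9·t ≡ 1 − 1 = 0 (mod 19).
    The inverse of 9 mod 19 is 17 (since 9·17 = 153 = 8·19 + 1), so t ≡ 17·0 = 0 ≡ 0 (mod 19).
    Then x = 1 + 9·0 = 1, valid modulo lcm(9, 19) = 171: x ≡ 1 (mod 171).
  Combine with x ≡ 1 (mod 5); new modulus lcm = 855.
    Write x = 1 + 171·t and substitute into x ≡ 1 (mod 5): 171·t ≡ 1 − 1 = 0 (mod 5).
    Reduce coefficients mod 5: 1·t ≡ 0 (mod 5).
    So t ≡ 0 (mod 5).
    Then x = 1 + 171·0 = 1, valid modulo lcm(171, 5) = 855: x ≡ 1 (mod 855).
  Combine with x ≡ 4 (mod 8); new modulus lcm = 6840.
    Write x = 1 + 855·t and substitute into x ≡ 4 (mod 8): 855·t ≡ 4 − 1 = 3 (mod 8).
    Reduce coefficients mod 8: 7·t ≡ 3 (mod 8).
    The inverse of 7 mod 8 is 7 (since 7·7 = 49 = 6·8 + 1), so t ≡ 7·3 = 21 ≡ 5 (mod 8).
    Then x = 1 + 855·5 = 4276, valid modulo lcm(855, 8) = 6840: x ≡ 4276 (mod 6840).
Verify against each original: 4276 mod 9 = 1, 4276 mod 19 = 1, 4276 mod 5 = 1, 4276 mod 8 = 4.

x ≡ 4276 (mod 6840).


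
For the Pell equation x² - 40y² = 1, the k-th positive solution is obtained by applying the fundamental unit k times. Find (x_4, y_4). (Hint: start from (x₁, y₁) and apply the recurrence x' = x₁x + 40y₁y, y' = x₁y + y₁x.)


Step 1: Find the fundamental solution (x₁, y₁) of x² - 40y² = 1.
  Expand √40 as a continued fraction. a₀ = ⌊√40⌋ = 6; iterate m_{k+1} = d_k·a_k − m_k, d_{k+1} = (40 − m_{k+1}²)/d_k, a_{k+1} = ⌊(a₀ + m_{k+1})/d_{k+1}⌋ (starting m₀ = 0, d₀ = 1), with convergents p_k = a_k·p_{k-1} + p_{k-2}, q_k = a_k·q_{k-1} + q_{k-2} (p₋₁ = 1, q₋₁ = 0):
  k = 0: a₀ = 6; p₀/q₀ = 6/1; p₀² − 40·q₀² = 36 − 40 = -4.
  k = 1: m = 6, d = 4, a = ⌊(6 + 6)/4⌋ = 3; p/q = (3·6 + 1)/(3·1 + 0) = 19/3; p² − 40·q² = 361 − 360 = 1.
  The first convergent with p² − 40·q² = 1 gives the fundamental solution (x₁, y₁) = (19, 3).
Step 2: Apply the recurrence (x_{n+1}, y_{n+1}) = (x₁x_n + 40y₁y_n, x₁y_n + y₁x_n) repeatedly.
  From (x_1, y_1) = (19, 3): x_2 = 19·19 + 40·3·3 = 721; y_2 = 19·3 + 3·19 = 114.
  From (x_2, y_2) = (721, 114): x_3 = 19·721 + 40·3·114 = 27379; y_3 = 19·114 + 3·721 = 4329.
  From (x_3, y_3) = (27379, 4329): x_4 = 19·27379 + 40·3·4329 = 1039681; y_4 = 19·4329 + 3·27379 = 164388.
Step 3: Verify x_4² - 40·y_4² = 1080936581761 - 1080936581760 = 1 (should be 1). ✓

(x_1, y_1) = (19, 3); (x_4, y_4) = (1039681, 164388).


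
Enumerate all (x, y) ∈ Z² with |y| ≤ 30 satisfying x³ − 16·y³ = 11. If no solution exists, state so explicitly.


The equation is x³ - 16y³ = 11. For fixed y, x³ = 16·y³ + 11, so a solution requires the RHS to be a perfect cube.
Strategy: iterate y from -30 to 30, compute RHS = 16·y³ + 11, and check whether it is a (positive or negative) perfect cube.
Check small values of y:
  y = 0: RHS = 11 is not a perfect cube.
  y = 1: RHS = 27 = (3)³ ⇒ x = 3 works.
  y = -1: RHS = -5 is not a perfect cube.
  y = 2: RHS = 139 is not a perfect cube.
  y = -2: RHS = -117 is not a perfect cube.
  y = 3: RHS = 443 is not a perfect cube.
  y = -3: RHS = -421 is not a perfect cube.
Continuing the search up to |y| = 30 finds no further solutions beyond those listed.
Collected solutions: (3, 1).

Solutions (with |y| ≤ 30): (3, 1).


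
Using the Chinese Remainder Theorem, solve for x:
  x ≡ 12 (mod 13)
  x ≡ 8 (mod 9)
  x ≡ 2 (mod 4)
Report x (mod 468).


Moduli 13, 9, 4 are pairwise coprime; by CRT there is a unique solution modulo M = 13 · 9 · 4 = 468.
Solve pairwise, accumulating the modulus:
  Start with x ≡ 12 (mod 13).
  Combine with x ≡ 8 (mod 9): since gcd(13, 9) = 1, we get a unique residue mod 117.
    Write x = 12 + 13·t and substitute into x ≡ 8 (mod 9): 13·t ≡ 8 − 12 = -4 (mod 9).
    Reduce coefficients mod 9: 4·t ≡ 5 (mod 9).
    The inverse of 4 mod 9 is 7 (since 4·7 = 28 = 3·9 + 1), so t ≡ 7·5 = 35 ≡ 8 (mod 9).
    Then x = 12 + 13·8 = 116, valid modulo lcm(13, 9) = 117: x ≡ 116 (mod 117).
  Combine with x ≡ 2 (mod 4): since gcd(117, 4) = 1, we get a unique residue mod 468.
    Write x = 116 + 117·t and substitute into x ≡ 2 (mod 4): 117·t ≡ 2 − 116 = -114 (mod 4).
    Reduce coefficients mod 4: 1·t ≡ 2 (mod 4).
    So t ≡ 2 (mod 4).
    Then x = 116 + 117·2 = 350, valid modulo lcm(117, 4) = 468: x ≡ 350 (mod 468).
Verify: 350 mod 13 = 12 ✓, 350 mod 9 = 8 ✓, 350 mod 4 = 2 ✓.

x ≡ 350 (mod 468).


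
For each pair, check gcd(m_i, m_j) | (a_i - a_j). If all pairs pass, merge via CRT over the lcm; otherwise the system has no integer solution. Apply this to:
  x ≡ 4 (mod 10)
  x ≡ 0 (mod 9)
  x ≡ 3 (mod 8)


Moduli 10, 9, 8 are not pairwise coprime, so CRT works modulo lcm(m_i) when all pairwise compatibility conditions hold.
Pairwise compatibility: gcd(m_i, m_j) must divide a_i - a_j for every pair.
Merge one congruence at a time:
  Start: x ≡ 4 (mod 10).
  Combine with x ≡ 0 (mod 9): gcd(10, 9) = 1; 0 - 4 = -4, which IS divisible by 1, so compatible.
    Write x = 4 + 10·t and substitute into x ≡ 0 (mod 9): 10·t ≡ 0 − 4 = -4 (mod 9).
    Reduce coefficients mod 9: 1·t ≡ 5 (mod 9).
    So t ≡ 5 (mod 9).
    Then x = 4 + 10·5 = 54, valid modulo lcm(10, 9) = 90: x ≡ 54 (mod 90).
  Combine with x ≡ 3 (mod 8): gcd(90, 8) = 2, and 3 - 54 = -51 is NOT divisible by 2.
    ⇒ system is inconsistent (no integer solution).

No solution (the system is inconsistent).


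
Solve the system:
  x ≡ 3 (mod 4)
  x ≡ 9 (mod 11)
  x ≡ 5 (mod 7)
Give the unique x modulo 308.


Moduli 4, 11, 7 are pairwise coprime; by CRT there is a unique solution modulo M = 4 · 11 · 7 = 308.
Solve pairwise, accumulating the modulus:
  Start with x ≡ 3 (mod 4).
  Combine with x ≡ 9 (mod 11): since gcd(4, 11) = 1, we get a unique residue mod 44.
    Write x = 3 + 4·t and substitute into x ≡ 9 (mod 11): 4·t ≡ 9 − 3 = 6 (mod 11).
    The inverse of 4 mod 11 is 3 (since 4·3 = 12 = 1·11 + 1), so t ≡ 3·6 = 18 ≡ 7 (mod 11).
    Then x = 3 + 4·7 = 31, valid modulo lcm(4, 11) = 44: x ≡ 31 (mod 44).
  Combine with x ≡ 5 (mod 7): since gcd(44, 7) = 1, we get a unique residue mod 308.
    Write x = 31 + 44·t and substitute into x ≡ 5 (mod 7): 44·t ≡ 5 − 31 = -26 (mod 7).
    Reduce coefficients mod 7: 2·t ≡ 2 (mod 7).
    The inverse of 2 mod 7 is 4 (since 2·4 = 8 = 1·7 + 1), so t ≡ 4·2 = 8 ≡ 1 (mod 7).
    Then x = 31 + 44·1 = 75, valid modulo lcm(44, 7) = 308: x ≡ 75 (mod 308).
Verify: 75 mod 4 = 3 ✓, 75 mod 11 = 9 ✓, 75 mod 7 = 5 ✓.

x ≡ 75 (mod 308).


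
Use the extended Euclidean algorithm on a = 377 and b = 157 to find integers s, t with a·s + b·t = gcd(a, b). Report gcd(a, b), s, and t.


Euclidean algorithm on (377, 157) — divide until remainder is 0:
  377 = 2 · 157 + 63
  157 = 2 · 63 + 31
  63 = 2 · 31 + 1
  31 = 31 · 1 + 0
gcd(377, 157) = 1.
Track Bezout coefficients alongside the remainders: start with r₀ = 377 = a·1 + b·0 (s = 1, t = 0) and r₁ = 157 = a·0 + b·1 (s = 0, t = 1); each new remainder r_{k+1} = r_{k-1} − q_k·r_k inherits s_{k+1} = s_{k-1} − q_k·s_k, t_{k+1} = t_{k-1} − q_k·t_k, so r_k = a·s_k + b·t_k at every step:
  q = 2: r = 63, s = 1 − 2·0 = 1, t = 0 − 2·1 = -2  (check: 377·1 + 157·(-2) = 63)
  q = 2: r = 31, s = 0 − 2·1 = -2, t = 1 − 2·(-2) = 5  (check: 377·(-2) + 157·5 = 31)
  q = 2: r = 1, s = 1 − 2·(-2) = 5, t = -2 − 2·5 = -12  (check: 377·5 + 157·(-12) = 1)
The row with r = 1 (the gcd) gives the Bezout coefficients s = 5, t = -12.
Result: 377 · (5) + 157 · (-12) = 1.

gcd(377, 157) = 1; s = 5, t = -12 (check: 377·5 + 157·(-12) = 1).


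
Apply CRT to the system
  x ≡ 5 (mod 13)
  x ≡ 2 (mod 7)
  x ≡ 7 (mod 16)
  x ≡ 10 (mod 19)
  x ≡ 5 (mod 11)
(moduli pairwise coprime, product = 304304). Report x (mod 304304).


Product of moduli M = 13 · 7 · 16 · 19 · 11 = 304304.
Merge one congruence at a time:
  Start: x ≡ 5 (mod 13).
  Combine with x ≡ 2 (mod 7); new modulus lcm = 91.
    Write x = 5 + 13·t and substitute into x ≡ 2 (mod 7): 13·t ≡ 2 − 5 = -3 (mod 7).
    Reduce coefficients mod 7: 6·t ≡ 4 (mod 7).
    The inverse of 6 mod 7 is 6 (since 6·6 = 36 = 5·7 + 1), so t ≡ 6·4 = 24 ≡ 3 (mod 7).
    Then x = 5 + 13·3 = 44, valid modulo lcm(13, 7) = 91: x ≡ 44 (mod 91).
  Combine with x ≡ 7 (mod 16); new modulus lcm = 1456.
    Write x = 44 + 91·t and substitute into x ≡ 7 (mod 16): 91·t ≡ 7 − 44 = -37 (mod 16).
    Reduce coefficients mod 16: 11·t ≡ 11 (mod 16).
    The inverse of 11 mod 16 is 3 (since 11·3 = 33 = 2·16 + 1), so t ≡ 3·11 = 33 ≡ 1 (mod 16).
    Then x = 44 + 91·1 = 135, valid modulo lcm(91, 16) = 1456: x ≡ 135 (mod 1456).
  Combine with x ≡ 10 (mod 19); new modulus lcm = 27664.
    Write x = 135 + 1456·t and substitute into x ≡ 10 (mod 19): 1456·t ≡ 10 − 135 = -125 (mod 19).
    Reduce coefficients mod 19: 12·t ≡ 8 (mod 19).
    The inverse of 12 mod 19 is 8 (since 12·8 = 96 = 5·19 + 1), so t ≡ 8·8 = 64 ≡ 7 (mod 19).
    Then x = 135 + 1456·7 = 10327, valid modulo lcm(1456, 19) = 27664: x ≡ 10327 (mod 27664).
  Combine with x ≡ 5 (mod 11); new modulus lcm = 304304.
    Write x = 10327 + 27664·t and substitute into x ≡ 5 (mod 11): 27664·t ≡ 5 − 10327 = -10322 (mod 11).
    Reduce coefficients mod 11: 10·t ≡ 7 (mod 11).
    The inverse of 10 mod 11 is 10 (since 10·10 = 100 = 9·11 + 1), so t ≡ 10·7 = 70 ≡ 4 (mod 11).
    Then x = 10327 + 27664·4 = 120983, valid modulo lcm(27664, 11) = 304304: x ≡ 120983 (mod 304304).
Verify against each original: 120983 mod 13 = 5, 120983 mod 7 = 2, 120983 mod 16 = 7, 120983 mod 19 = 10, 120983 mod 11 = 5.

x ≡ 120983 (mod 304304).


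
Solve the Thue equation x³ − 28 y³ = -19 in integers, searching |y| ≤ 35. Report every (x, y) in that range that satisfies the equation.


The equation is x³ - 28y³ = -19. For fixed y, x³ = 28·y³ − 19, so a solution requires the RHS to be a perfect cube.
Strategy: iterate y from -35 to 35, compute RHS = 28·y³ − 19, and check whether it is a (positive or negative) perfect cube.
Check small values of y:
  y = 0: RHS = -19 is not a perfect cube.
  y = 1: RHS = 9 is not a perfect cube.
  y = -1: RHS = -47 is not a perfect cube.
  y = 2: RHS = 205 is not a perfect cube.
  y = -2: RHS = -243 is not a perfect cube.
  y = 3: RHS = 737 is not a perfect cube.
  y = -3: RHS = -775 is not a perfect cube.
Continuing the search up to |y| = 35 finds no solutions either.
No (x, y) in the scanned range satisfies the equation.

No integer solutions with |y| ≤ 35.


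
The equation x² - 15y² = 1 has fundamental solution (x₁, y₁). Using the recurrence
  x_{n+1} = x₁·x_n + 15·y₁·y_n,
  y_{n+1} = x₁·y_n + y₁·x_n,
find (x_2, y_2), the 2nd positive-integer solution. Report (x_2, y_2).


Step 1: Find the fundamental solution (x₁, y₁) of x² - 15y² = 1.
  Expand √15 as a continued fraction. a₀ = ⌊√15⌋ = 3; iterate m_{k+1} = d_k·a_k − m_k, d_{k+1} = (15 − m_{k+1}²)/d_k, a_{k+1} = ⌊(a₀ + m_{k+1})/d_{k+1}⌋ (starting m₀ = 0, d₀ = 1), with convergents p_k = a_k·p_{k-1} + p_{k-2}, q_k = a_k·q_{k-1} + q_{k-2} (p₋₁ = 1, q₋₁ = 0):
  k = 0: a₀ = 3; p₀/q₀ = 3/1; p₀² − 15·q₀² = 9 − 15 = -6.
  k = 1: m = 3, d = 6, a = ⌊(3 + 3)/6⌋ = 1; p/q = (1·3 + 1)/(1·1 + 0) = 4/1; p² − 15·q² = 16 − 15 = 1.
  The first convergent with p² − 15·q² = 1 gives the fundamental solution (x₁, y₁) = (4, 1).
Step 2: Apply the recurrence (x_{n+1}, y_{n+1}) = (x₁x_n + 15y₁y_n, x₁y_n + y₁x_n) repeatedly.
  From (x_1, y_1) = (4, 1): x_2 = 4·4 + 15·1·1 = 31; y_2 = 4·1 + 1·4 = 8.
Step 3: Verify x_2² - 15·y_2² = 961 - 960 = 1 (should be 1). ✓

(x_1, y_1) = (4, 1); (x_2, y_2) = (31, 8).


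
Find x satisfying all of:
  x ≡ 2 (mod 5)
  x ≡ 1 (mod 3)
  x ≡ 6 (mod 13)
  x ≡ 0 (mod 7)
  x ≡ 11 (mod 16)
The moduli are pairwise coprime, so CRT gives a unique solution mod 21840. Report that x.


Product of moduli M = 5 · 3 · 13 · 7 · 16 = 21840.
Merge one congruence at a time:
  Start: x ≡ 2 (mod 5).
  Combine with x ≡ 1 (mod 3); new modulus lcm = 15.
    Write x = 2 + 5·t and substitute into x ≡ 1 (mod 3): 5·t ≡ 1 − 2 = -1 (mod 3).
    Reduce coefficients mod 3: 2·t ≡ 2 (mod 3).
    The inverse of 2 mod 3 is 2 (since 2·2 = 4 = 1·3 + 1), so t ≡ 2·2 = 4 ≡ 1 (mod 3).
    Then x = 2 + 5·1 = 7, valid modulo lcm(5, 3) = 15: x ≡ 7 (mod 15).
  Combine with x ≡ 6 (mod 13); new modulus lcm = 195.
    Write x = 7 + 15·t and substitute into x ≡ 6 (mod 13): 15·t ≡ 6 − 7 = -1 (mod 13).
    Reduce coefficients mod 13: 2·t ≡ 12 (mod 13).
    The inverse of 2 mod 13 is 7 (since 2·7 = 14 = 1·13 + 1), so t ≡ 7·12 = 84 ≡ 6 (mod 13).
    Then x = 7 + 15·6 = 97, valid modulo lcm(15, 13) = 195: x ≡ 97 (mod 195).
  Combine with x ≡ 0 (mod 7); new modulus lcm = 1365.
    Write x = 97 + 195·t and substitute into x ≡ 0 (mod 7): 195·t ≡ 0 − 97 = -97 (mod 7).
    Reduce coefficients mod 7: 6·t ≡ 1 (mod 7).
    The inverse of 6 mod 7 is 6 (since 6·6 = 36 = 5·7 + 1), so t ≡ 6·1 = 6 ≡ 6 (mod 7).
    Then x = 97 + 195·6 = 1267, valid modulo lcm(195, 7) = 1365: x ≡ 1267 (mod 1365).
  Combine with x ≡ 11 (mod 16); new modulus lcm = 21840.
    Write x = 1267 + 1365·t and substitute into x ≡ 11 (mod 16): 1365·t ≡ 11 − 1267 = -1256 (mod 16).
    Reduce coefficients mod 16: 5·t ≡ 8 (mod 16).
    The inverse of 5 mod 16 is 13 (since 5·13 = 65 = 4·16 + 1), so t ≡ 13·8 = 104 ≡ 8 (mod 16).
    Then x = 1267 + 1365·8 = 12187, valid modulo lcm(1365, 16) = 21840: x ≡ 12187 (mod 21840).
Verify against each original: 12187 mod 5 = 2, 12187 mod 3 = 1, 12187 mod 13 = 6, 12187 mod 7 = 0, 12187 mod 16 = 11.

x ≡ 12187 (mod 21840).


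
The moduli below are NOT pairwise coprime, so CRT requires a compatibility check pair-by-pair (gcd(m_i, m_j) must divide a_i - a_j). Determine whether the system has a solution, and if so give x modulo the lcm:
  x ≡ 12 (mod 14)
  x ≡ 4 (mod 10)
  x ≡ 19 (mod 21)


Moduli 14, 10, 21 are not pairwise coprime, so CRT works modulo lcm(m_i) when all pairwise compatibility conditions hold.
Pairwise compatibility: gcd(m_i, m_j) must divide a_i - a_j for every pair.
Merge one congruence at a time:
  Start: x ≡ 12 (mod 14).
  Combine with x ≡ 4 (mod 10): gcd(14, 10) = 2; 4 - 12 = -8, which IS divisible by 2, so compatible.
    Write x = 12 + 14·t and substitute into x ≡ 4 (mod 10): 14·t ≡ 4 − 12 = -8 (mod 10).
    Divide the congruence (and modulus) by g = 2: 7·t ≡ -4 (mod 5).
    Reduce coefficients mod 5: 2·t ≡ 1 (mod 5).
    The inverse of 2 mod 5 is 3 (since 2·3 = 6 = 1·5 + 1), so t ≡ 3·1 = 3 ≡ 3 (mod 5).
    Then x = 12 + 14·3 = 54, valid modulo lcm(14, 10) = 70: x ≡ 54 (mod 70).
  Combine with x ≡ 19 (mod 21): gcd(70, 21) = 7; 19 - 54 = -35, which IS divisible by 7, so compatible.
    Write x = 54 + 70·t and substitute into x ≡ 19 (mod 21): 70·t ≡ 19 − 54 = -35 (mod 21).
    Divide the congruence (and modulus) by g = 7: 10·t ≡ -5 (mod 3).
    Reduce coefficients mod 3: 1·t ≡ 1 (mod 3).
    So t ≡ 1 (mod 3).
    Then x = 54 + 70·1 = 124, valid modulo lcm(70, 21) = 210: x ≡ 124 (mod 210).
Verify: 124 mod 14 = 12, 124 mod 10 = 4, 124 mod 21 = 19.

x ≡ 124 (mod 210).


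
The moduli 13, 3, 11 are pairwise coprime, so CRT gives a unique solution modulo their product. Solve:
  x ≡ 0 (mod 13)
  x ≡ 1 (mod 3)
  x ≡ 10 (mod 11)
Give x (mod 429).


Moduli 13, 3, 11 are pairwise coprime; by CRT there is a unique solution modulo M = 13 · 3 · 11 = 429.
Solve pairwise, accumulating the modulus:
  Start with x ≡ 0 (mod 13).
  Combine with x ≡ 1 (mod 3): since gcd(13, 3) = 1, we get a unique residue mod 39.
    Write x = 0 + 13·t and substitute into x ≡ 1 (mod 3): 13·t ≡ 1 − 0 = 1 (mod 3).
    Reduce coefficients mod 3: 1·t ≡ 1 (mod 3).
    So t ≡ 1 (mod 3).
    Then x = 0 + 13·1 = 13, valid modulo lcm(13, 3) = 39: x ≡ 13 (mod 39).
  Combine with x ≡ 10 (mod 11): since gcd(39, 11) = 1, we get a unique residue mod 429.
    Write x = 13 + 39·t and substitute into x ≡ 10 (mod 11): 39·t ≡ 10 − 13 = -3 (mod 11).
    Reduce coefficients mod 11: 6·t ≡ 8 (mod 11).
    The inverse of 6 mod 11 is 2 (since 6·2 = 12 = 1·11 + 1), so t ≡ 2·8 = 16 ≡ 5 (mod 11).
    Then x = 13 + 39·5 = 208, valid modulo lcm(39, 11) = 429: x ≡ 208 (mod 429).
Verify: 208 mod 13 = 0 ✓, 208 mod 3 = 1 ✓, 208 mod 11 = 10 ✓.

x ≡ 208 (mod 429).


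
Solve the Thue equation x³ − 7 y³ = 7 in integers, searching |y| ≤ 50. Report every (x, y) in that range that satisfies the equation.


The equation is x³ - 7y³ = 7. For fixed y, x³ = 7·y³ + 7, so a solution requires the RHS to be a perfect cube.
Strategy: iterate y from -50 to 50, compute RHS = 7·y³ + 7, and check whether it is a (positive or negative) perfect cube.
Check small values of y:
  y = 0: RHS = 7 is not a perfect cube.
  y = 1: RHS = 14 is not a perfect cube.
  y = -1: RHS = 0 = (0)³ ⇒ x = 0 works.
  y = 2: RHS = 63 is not a perfect cube.
  y = -2: RHS = -49 is not a perfect cube.
  y = 3: RHS = 196 is not a perfect cube.
  y = -3: RHS = -182 is not a perfect cube.
Continuing the search up to |y| = 50 finds no further solutions beyond those listed.
Collected solutions: (0, -1).

Solutions (with |y| ≤ 50): (0, -1).


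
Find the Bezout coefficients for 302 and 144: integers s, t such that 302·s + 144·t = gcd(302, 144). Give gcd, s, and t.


Euclidean algorithm on (302, 144) — divide until remainder is 0:
  302 = 2 · 144 + 14
  144 = 10 · 14 + 4
  14 = 3 · 4 + 2
  4 = 2 · 2 + 0
gcd(302, 144) = 2.
Track Bezout coefficients alongside the remainders: start with r₀ = 302 = a·1 + b·0 (s = 1, t = 0) and r₁ = 144 = a·0 + b·1 (s = 0, t = 1); each new remainder r_{k+1} = r_{k-1} − q_k·r_k inherits s_{k+1} = s_{k-1} − q_k·s_k, t_{k+1} = t_{k-1} − q_k·t_k, so r_k = a·s_k + b·t_k at every step:
  q = 2: r = 14, s = 1 − 2·0 = 1, t = 0 − 2·1 = -2  (check: 302·1 + 144·(-2) = 14)
  q = 10: r = 4, s = 0 − 10·1 = -10, t = 1 − 10·(-2) = 21  (check: 302·(-10) + 144·21 = 4)
  q = 3: r = 2, s = 1 − 3·(-10) = 31, t = -2 − 3·21 = -65  (check: 302·31 + 144·(-65) = 2)
The row with r = 2 (the gcd) gives the Bezout coefficients s = 31, t = -65.
Result: 302 · (31) + 144 · (-65) = 2.

gcd(302, 144) = 2; s = 31, t = -65 (check: 302·31 + 144·(-65) = 2).


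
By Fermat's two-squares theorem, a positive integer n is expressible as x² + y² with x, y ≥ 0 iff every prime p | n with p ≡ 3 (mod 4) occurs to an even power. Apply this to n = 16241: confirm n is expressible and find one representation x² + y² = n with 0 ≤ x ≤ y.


Step 1: Factor n = 16241 = 109 · 149.
Step 2: Check the mod-4 condition on each prime factor: 109 ≡ 1 (mod 4), exponent 1; 149 ≡ 1 (mod 4), exponent 1.
All primes ≡ 3 (mod 4) appear to even exponent (or don't appear), so by the two-squares theorem n IS expressible as a sum of two squares.
Step 3: Build a representation. Here n = 109 · 149 is a product of primes ≡ 1 (mod 4). Each prime p ≡ 1 (mod 4) is itself a sum of two squares; find a² by testing p − a² for a perfect square:
  109: 109 − 1² = 108, 109 − 2² = 105, 109 − 3² = 100 = 10² ⇒ 109 = 3² + 10².
  149: 149 − 1² = 148, 149 − 2² = 145, 149 − 3² = 140, 149 − 4² = 133, 149 − 5² = 124, 149 − 6² = 113, 149 − 7² = 100 = 10² ⇒ 149 = 7² + 10².
  Combine using the Brahmagupta–Fibonacci identity (a² + b²)(c² + d²) = (ac − bd)² + (ad + bc)² = (ac + bd)² + (ad − bc)²:
  109 · 149 = 16241: from (3² + 10²)(7² + 10²), take (3·7 − 10·10, 3·10 + 10·7) = (21 − 100, 30 + 70) = (-79, 100); dropping signs (only squares matter) gives (79, 100); check 79² + 100² = 6241 + 10000 = 16241 ✓.
Step 4: Order so x ≤ y and verify: 79² + 100² = 6241 + 10000 = 16241 = n. ✓

n = 16241 = 79² + 100² (one valid representation with x ≤ y).
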